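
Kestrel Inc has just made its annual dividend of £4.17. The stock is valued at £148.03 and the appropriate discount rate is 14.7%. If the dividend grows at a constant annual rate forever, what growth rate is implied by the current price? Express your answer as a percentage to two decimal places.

11.56%

P = D₀(1+g)/(r−g) ⇒ P(r−g) = D₀(1+g) ⇒ g(P+D₀) = P·r − D₀
g = (P·r − D₀)/(P + D₀) = (£148.03×0.147 − £4.17) / (£148.03 + £4.17) = 0.115574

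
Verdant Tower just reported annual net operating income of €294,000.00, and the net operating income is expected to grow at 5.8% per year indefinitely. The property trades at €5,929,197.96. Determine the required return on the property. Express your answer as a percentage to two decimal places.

D₁ = €294,000.00 × 1.058 = €311,052.0000
P = D₁/(r − g) ⇒ r = D₁/P + g = €311,052.0000/€5,929,197.96 + 0.058 = 0.052461 + 0.058 = 0.110461

11.05%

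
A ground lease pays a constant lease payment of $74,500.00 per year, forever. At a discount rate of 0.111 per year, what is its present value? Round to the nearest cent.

$671171.17

Level perpetuity: PV = C / r = $74,500.00 / 0.111 = $671,171.17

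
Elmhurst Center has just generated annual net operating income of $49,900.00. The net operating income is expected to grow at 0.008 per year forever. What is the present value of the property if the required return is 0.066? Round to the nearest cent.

$867227.59

D₁ = D₀ × (1 + g) = $49,900.00 × 1.008 = $50,299.2000
Growing perpetuity: P = D₁ / (r − g) = $50,299.2000 / (0.066 − 0.008) = $867,227.59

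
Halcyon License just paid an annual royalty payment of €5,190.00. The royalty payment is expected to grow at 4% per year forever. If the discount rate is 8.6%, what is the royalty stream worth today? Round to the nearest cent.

D₁ = D₀ × (1 + g) = €5,190.00 × 1.04 = €5,397.6000
Growing perpetuity: P = D₁ / (r − g) = €5,397.6000 / (0.086 − 0.04) = €117,339.13

€117339.13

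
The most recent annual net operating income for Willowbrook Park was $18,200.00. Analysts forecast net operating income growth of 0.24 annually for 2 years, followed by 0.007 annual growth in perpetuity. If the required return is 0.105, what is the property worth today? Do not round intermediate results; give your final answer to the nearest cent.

D_1 = 22568.00000
D_2 = 27984.32000
Terminal value at year 2: TV = D_2×(1+g_2)/(r−g_2) = 28180.21024/0.098 = 287553.16571
P_0 = D_1/(1+r)^1 + D_2/(1+r)^2 + TV/(1+r)^2
    = 20423.52941 + 22918.71174 + 235501.45633 = 278843.69748

$278843.70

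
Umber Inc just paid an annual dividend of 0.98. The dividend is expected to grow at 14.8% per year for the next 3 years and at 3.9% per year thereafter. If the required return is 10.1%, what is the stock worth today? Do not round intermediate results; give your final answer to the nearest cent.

21.82

D_1 = 1.12504
D_2 = 1.29155
D_3 = 1.48269
Terminal value at year 3: TV = D_3×(1+g_2)/(r−g_2) = 1.54052/0.062 = 24.84709
P_0 = D_1/(1+r)^1 + D_2/(1+r)^2 + D_3/(1+r)^3 + TV/(1+r)^3
    = 1.02183 + 1.06546 + 1.11094 + 18.61717 = 21.81540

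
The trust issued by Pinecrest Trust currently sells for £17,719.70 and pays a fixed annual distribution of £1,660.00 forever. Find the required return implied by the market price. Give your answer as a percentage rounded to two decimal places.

P = C/r ⇒ r = C/P = £1,660.00/£17,719.70 = 0.093681

9.37%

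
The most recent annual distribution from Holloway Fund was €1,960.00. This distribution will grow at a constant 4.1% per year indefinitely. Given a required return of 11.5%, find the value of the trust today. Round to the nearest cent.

€27572.43

D₁ = D₀ × (1 + g) = €1,960.00 × 1.041 = €2,040.3600
Growing perpetuity: P = D₁ / (r − g) = €2,040.3600 / (0.115 − 0.041) = €27,572.43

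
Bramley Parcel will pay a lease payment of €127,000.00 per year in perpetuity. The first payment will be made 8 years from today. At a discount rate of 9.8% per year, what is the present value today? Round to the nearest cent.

€673536.70

Value at end of year 7: C / r = €127,000.00 / 0.098 = €1,295,918.3673
Discount to today: PV = €1,295,918.3673 / (1 + 0.098)^7 = €1,295,918.3673 / 1.924050 = €673,536.70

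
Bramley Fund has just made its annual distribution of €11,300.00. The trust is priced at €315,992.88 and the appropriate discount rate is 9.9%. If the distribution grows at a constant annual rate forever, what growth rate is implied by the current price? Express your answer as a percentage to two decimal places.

P = D₀(1+g)/(r−g) ⇒ P(r−g) = D₀(1+g) ⇒ g(P+D₀) = P·r − D₀
g = (P·r − D₀)/(P + D₀) = (€315,992.88×0.099 − €11,300.00) / (€315,992.88 + €11,300.00) = 0.061056

6.11%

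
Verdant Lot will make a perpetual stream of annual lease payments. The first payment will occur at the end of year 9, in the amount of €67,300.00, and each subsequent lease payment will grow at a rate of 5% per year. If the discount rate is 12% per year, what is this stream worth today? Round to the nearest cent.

€388304.87

Value at end of year 8: C₁ / (r − g) = €67,300.00 / (0.12 − 0.05) = €961,428.5714
Discount to today: PV = €961,428.5714 / (1 + 0.12)^8 = €961,428.5714 / 2.475963 = €388,304.87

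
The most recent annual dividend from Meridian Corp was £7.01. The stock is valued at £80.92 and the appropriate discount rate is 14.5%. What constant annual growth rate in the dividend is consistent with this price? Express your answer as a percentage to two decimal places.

P = D₀(1+g)/(r−g) ⇒ P(r−g) = D₀(1+g) ⇒ g(P+D₀) = P·r − D₀
g = (P·r − D₀)/(P + D₀) = (£80.92×0.145 − £7.01) / (£80.92 + £7.01) = 0.053718

5.37%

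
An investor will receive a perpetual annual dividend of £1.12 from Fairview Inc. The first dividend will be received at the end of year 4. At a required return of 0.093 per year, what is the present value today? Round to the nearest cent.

£9.22

Value at end of year 3: C / r = £1.12 / 0.093 = £12.0430
Discount to today: PV = £12.0430 / (1 + 0.093)^3 = £12.0430 / 1.305751 = £9.22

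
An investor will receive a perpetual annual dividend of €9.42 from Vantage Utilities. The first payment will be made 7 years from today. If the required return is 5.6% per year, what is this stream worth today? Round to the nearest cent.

€121.31

Value at end of year 6: C / r = €9.42 / 0.056 = €168.2143
Discount to today: PV = €168.2143 / (1 + 0.056)^6 = €168.2143 / 1.386703 = €121.31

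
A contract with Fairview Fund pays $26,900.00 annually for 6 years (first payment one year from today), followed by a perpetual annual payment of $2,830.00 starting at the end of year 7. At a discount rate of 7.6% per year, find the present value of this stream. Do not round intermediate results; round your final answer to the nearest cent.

PV of 6-year annuity: $26,900.00 × [1 − (1+0.076)^−6] / 0.076 = 125878.99786
Perpetuity value at year 6: $2,830.00 / 0.076 = 37236.84211
PV of perpetuity: 37236.84211 / (1+0.076)^6 = 23993.80999
Total PV = 125878.99786 + 23993.80999 = 149872.80785

$149872.81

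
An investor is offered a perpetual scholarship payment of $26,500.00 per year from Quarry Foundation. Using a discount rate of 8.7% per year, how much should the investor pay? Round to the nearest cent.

$304597.70

Level perpetuity: PV = C / r = $26,500.00 / 0.087 = $304,597.70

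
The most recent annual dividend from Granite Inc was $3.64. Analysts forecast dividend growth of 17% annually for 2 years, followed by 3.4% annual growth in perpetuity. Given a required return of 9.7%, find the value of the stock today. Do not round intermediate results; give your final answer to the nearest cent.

$75.98

D_1 = 4.25880
D_2 = 4.98280
Terminal value at year 2: TV = D_2×(1+g_2)/(r−g_2) = 5.15221/0.063 = 81.78113
P_0 = D_1/(1+r)^1 + D_2/(1+r)^2 + TV/(1+r)^2
    = 3.88222 + 4.14057 + 67.95788 = 75.98067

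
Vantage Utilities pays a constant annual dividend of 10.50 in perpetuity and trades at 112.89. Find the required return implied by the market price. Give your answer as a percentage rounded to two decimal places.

P = C/r ⇒ r = C/P = 10.50/112.89 = 0.093011

9.30%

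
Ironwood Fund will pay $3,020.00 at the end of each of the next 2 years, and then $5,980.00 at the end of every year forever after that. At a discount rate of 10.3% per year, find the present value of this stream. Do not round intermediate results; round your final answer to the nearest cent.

PV of 2-year annuity: $3,020.00 × [1 − (1+0.103)^−2] / 0.103 = 5220.29674
Perpetuity value at year 2: $5,980.00 / 0.103 = 58058.25243
PV of perpetuity: 58058.25243 / (1+0.103)^2 = 47721.37345
Total PV = 5220.29674 + 47721.37345 = 52941.67019

$52941.67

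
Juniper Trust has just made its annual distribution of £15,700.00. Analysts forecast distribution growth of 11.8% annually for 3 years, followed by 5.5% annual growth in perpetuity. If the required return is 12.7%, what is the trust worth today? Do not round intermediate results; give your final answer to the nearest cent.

£270932.87

D_1 = 17552.60000
D_2 = 19623.80680
D_3 = 21939.41600
Terminal value at year 3: TV = D_3×(1+g_2)/(r−g_2) = 23146.08388/0.072 = 321473.38726
P_0 = D_1/(1+r)^1 + D_2/(1+r)^2 + D_3/(1+r)^3 + TV/(1+r)^3
    = 15574.62289 + 15450.24702 + 15326.86439 + 224581.13798 = 270932.87229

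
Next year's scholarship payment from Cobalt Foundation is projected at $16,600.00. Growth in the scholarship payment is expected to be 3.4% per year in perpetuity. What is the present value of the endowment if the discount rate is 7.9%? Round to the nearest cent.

Growing perpetuity: P = D₁ / (r − g) = $16,600.0000 / (0.079 − 0.034) = $368,888.89

$368888.89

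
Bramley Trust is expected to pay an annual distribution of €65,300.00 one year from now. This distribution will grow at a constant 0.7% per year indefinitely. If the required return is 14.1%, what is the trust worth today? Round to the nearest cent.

Growing perpetuity: P = D₁ / (r − g) = €65,300.0000 / (0.141 − 0.007) = €487,313.43

€487313.43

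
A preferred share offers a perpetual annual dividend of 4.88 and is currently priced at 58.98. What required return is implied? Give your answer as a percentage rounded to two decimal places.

P = C/r ⇒ r = C/P = 4.88/58.98 = 0.082740

8.27%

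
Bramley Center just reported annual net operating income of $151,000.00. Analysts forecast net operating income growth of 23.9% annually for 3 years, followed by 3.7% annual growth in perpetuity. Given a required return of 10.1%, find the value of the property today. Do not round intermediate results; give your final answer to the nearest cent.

$4063150.18

D_1 = 187089.00000
D_2 = 231803.27100
D_3 = 287204.25277
Terminal value at year 3: TV = D_3×(1+g_2)/(r−g_2) = 297830.81012/0.064 = 4653606.40815
P_0 = D_1/(1+r)^1 + D_2/(1+r)^2 + D_3/(1+r)^3 + TV/(1+r)^3
    = 169926.43052 + 191225.11118 + 215193.38125 + 3486805.25554 = 4063150.17849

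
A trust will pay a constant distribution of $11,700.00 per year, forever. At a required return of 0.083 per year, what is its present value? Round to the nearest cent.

Level perpetuity: PV = C / r = $11,700.00 / 0.083 = $140,963.86

$140963.86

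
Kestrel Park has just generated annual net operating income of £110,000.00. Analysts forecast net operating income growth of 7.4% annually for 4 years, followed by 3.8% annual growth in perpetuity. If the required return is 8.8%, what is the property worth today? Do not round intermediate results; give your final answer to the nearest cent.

£2594337.58

D_1 = 118140.00000
D_2 = 126882.36000
D_3 = 136271.65464
D_4 = 146355.75708
Terminal value at year 4: TV = D_4×(1+g_2)/(r−g_2) = 151917.27585/0.05 = 3038345.51705
P_0 = D_1/(1+r)^1 + D_2/(1+r)^2 + D_3/(1+r)^3 + D_4/(1+r)^4 + TV/(1+r)^4
    = 108584.55882 + 107187.33104 + 105808.08230 + 104446.58124 + 2168311.02655 = 2594337.57996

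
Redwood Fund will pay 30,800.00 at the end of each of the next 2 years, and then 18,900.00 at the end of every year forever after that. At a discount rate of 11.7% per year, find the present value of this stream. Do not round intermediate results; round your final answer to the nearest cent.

PV of 2-year annuity: 30,800.00 × [1 − (1+0.117)^−2] / 0.117 = 52259.49736
Perpetuity value at year 2: 18,900.00 / 0.117 = 161538.46154
PV of perpetuity: 161538.46154 / (1+0.117)^2 = 129470.13361
Total PV = 52259.49736 + 129470.13361 = 181729.63097

181729.63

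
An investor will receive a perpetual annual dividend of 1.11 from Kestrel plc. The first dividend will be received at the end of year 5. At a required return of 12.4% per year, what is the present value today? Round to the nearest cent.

5.61

Value at end of year 4: C / r = 1.11 / 0.124 = 8.9516
Discount to today: PV = 8.9516 / (1 + 0.124)^4 = 8.9516 / 1.596119 = 5.61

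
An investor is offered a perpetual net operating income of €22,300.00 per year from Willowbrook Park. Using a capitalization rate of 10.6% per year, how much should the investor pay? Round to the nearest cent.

Level perpetuity: PV = C / r = €22,300.00 / 0.106 = €210,377.36

€210377.36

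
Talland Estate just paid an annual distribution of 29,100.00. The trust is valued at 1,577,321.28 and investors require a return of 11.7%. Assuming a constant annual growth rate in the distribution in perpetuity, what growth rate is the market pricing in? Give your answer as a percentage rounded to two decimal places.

P = D₀(1+g)/(r−g) ⇒ P(r−g) = D₀(1+g) ⇒ g(P+D₀) = P·r − D₀
g = (P·r − D₀)/(P + D₀) = (1,577,321.28×0.117 − 29,100.00) / (1,577,321.28 + 29,100.00) = 0.096766

9.68%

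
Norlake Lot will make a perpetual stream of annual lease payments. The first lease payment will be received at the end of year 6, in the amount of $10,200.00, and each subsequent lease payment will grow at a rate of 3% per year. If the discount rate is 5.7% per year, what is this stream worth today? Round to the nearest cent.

Value at end of year 5: C₁ / (r − g) = $10,200.00 / (0.057 − 0.03) = $377,777.7778
Discount to today: PV = $377,777.7778 / (1 + 0.057)^5 = $377,777.7778 / 1.319395 = $286,326.45

$286326.45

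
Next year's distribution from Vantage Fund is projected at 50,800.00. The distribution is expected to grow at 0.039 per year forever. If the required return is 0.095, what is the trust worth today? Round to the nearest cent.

907142.86

Growing perpetuity: P = D₁ / (r − g) = 50,800.0000 / (0.095 − 0.039) = 907,142.86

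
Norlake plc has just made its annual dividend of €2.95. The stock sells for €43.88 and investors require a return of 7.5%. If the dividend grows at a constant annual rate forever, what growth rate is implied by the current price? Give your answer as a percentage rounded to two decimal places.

0.73%

P = D₀(1+g)/(r−g) ⇒ P(r−g) = D₀(1+g) ⇒ g(P+D₀) = P·r − D₀
g = (P·r − D₀)/(P + D₀) = (€43.88×0.075 − €2.95) / (€43.88 + €2.95) = 0.007282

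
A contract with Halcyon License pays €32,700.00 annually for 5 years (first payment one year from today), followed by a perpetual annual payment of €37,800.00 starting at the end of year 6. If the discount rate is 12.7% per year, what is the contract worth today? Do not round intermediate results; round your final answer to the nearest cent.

PV of 5-year annuity: €32,700.00 × [1 − (1+0.127)^−5] / 0.127 = 115860.36015
Perpetuity value at year 5: €37,800.00 / 0.127 = 297637.79528
PV of perpetuity: 297637.79528 / (1+0.127)^5 = 163707.47070
Total PV = 115860.36015 + 163707.47070 = 279567.83085

€279567.83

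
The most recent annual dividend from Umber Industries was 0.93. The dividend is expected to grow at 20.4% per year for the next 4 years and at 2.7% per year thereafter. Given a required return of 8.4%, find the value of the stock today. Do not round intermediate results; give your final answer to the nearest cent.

D_1 = 1.11972
D_2 = 1.34814
D_3 = 1.62316
D_4 = 1.95429
Terminal value at year 4: TV = D_4×(1+g_2)/(r−g_2) = 2.00706/0.057 = 35.21150
P_0 = D_1/(1+r)^1 + D_2/(1+r)^2 + D_3/(1+r)^3 + D_4/(1+r)^4 + TV/(1+r)^4
    = 1.03295 + 1.14730 + 1.27431 + 1.41538 + 25.50160 = 30.37153

30.37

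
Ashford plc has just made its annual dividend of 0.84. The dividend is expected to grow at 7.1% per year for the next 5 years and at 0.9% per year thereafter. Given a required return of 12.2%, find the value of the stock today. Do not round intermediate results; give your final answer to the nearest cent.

D_1 = 0.89964
D_2 = 0.96351
D_3 = 1.03192
D_4 = 1.10519
D_5 = 1.18366
Terminal value at year 5: TV = D_5×(1+g_2)/(r−g_2) = 1.19431/0.113 = 10.56913
P_0 = D_1/(1+r)^1 + D_2/(1+r)^2 + D_3/(1+r)^3 + D_4/(1+r)^4 + D_5/(1+r)^5 + TV/(1+r)^5
    = 0.80182 + 0.76537 + 0.73058 + 0.69737 + 0.66568 + 5.94395 = 9.60477

9.60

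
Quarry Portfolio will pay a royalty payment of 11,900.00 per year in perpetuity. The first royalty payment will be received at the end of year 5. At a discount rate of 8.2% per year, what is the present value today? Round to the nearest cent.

105882.47

Value at end of year 4: C / r = 11,900.00 / 0.082 = 145,121.9512
Discount to today: PV = 145,121.9512 / (1 + 0.082)^4 = 145,121.9512 / 1.370595 = 105,882.47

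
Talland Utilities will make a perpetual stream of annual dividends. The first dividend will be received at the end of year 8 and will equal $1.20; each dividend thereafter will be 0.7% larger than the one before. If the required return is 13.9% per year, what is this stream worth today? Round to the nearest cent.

Value at end of year 7: C₁ / (r − g) = $1.20 / (0.139 − 0.007) = $9.0909
Discount to today: PV = $9.0909 / (1 + 0.139)^7 = $9.0909 / 2.486944 = $3.66

$3.66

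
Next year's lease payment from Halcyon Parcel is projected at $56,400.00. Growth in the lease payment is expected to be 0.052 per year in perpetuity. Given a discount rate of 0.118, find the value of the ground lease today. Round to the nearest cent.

$854545.45

Growing perpetuity: P = D₁ / (r − g) = $56,400.0000 / (0.118 − 0.052) = $854,545.45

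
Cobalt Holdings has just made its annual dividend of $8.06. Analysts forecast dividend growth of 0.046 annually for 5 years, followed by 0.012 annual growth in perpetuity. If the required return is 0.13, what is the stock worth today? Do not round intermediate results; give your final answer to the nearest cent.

$79.13

D_1 = 8.43076
D_2 = 8.81857
D_3 = 9.22423
D_4 = 9.64854
D_5 = 10.09238
Terminal value at year 5: TV = D_5×(1+g_2)/(r−g_2) = 10.21349/0.118 = 86.55496
P_0 = D_1/(1+r)^1 + D_2/(1+r)^2 + D_3/(1+r)^3 + D_4/(1+r)^4 + D_5/(1+r)^5 + TV/(1+r)^5
    = 7.46085 + 6.90624 + 6.39285 + 5.91763 + 5.47774 + 46.97857 = 79.13388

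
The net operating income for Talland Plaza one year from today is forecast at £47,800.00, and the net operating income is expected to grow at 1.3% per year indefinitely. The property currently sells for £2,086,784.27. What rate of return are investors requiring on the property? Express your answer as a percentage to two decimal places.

P = D₁/(r − g) ⇒ r = D₁/P + g = £47,800.0000/£2,086,784.27 + 0.013 = 0.022906 + 0.013 = 0.035906

3.59%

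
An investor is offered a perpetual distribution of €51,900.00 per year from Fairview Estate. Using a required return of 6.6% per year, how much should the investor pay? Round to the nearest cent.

Level perpetuity: PV = C / r = €51,900.00 / 0.066 = €786,363.64

€786363.64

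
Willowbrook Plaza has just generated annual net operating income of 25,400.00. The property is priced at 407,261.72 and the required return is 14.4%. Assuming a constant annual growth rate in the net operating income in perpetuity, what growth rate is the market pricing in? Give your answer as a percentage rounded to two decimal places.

7.68%

P = D₀(1+g)/(r−g) ⇒ P(r−g) = D₀(1+g) ⇒ g(P+D₀) = P·r − D₀
g = (P·r − D₀)/(P + D₀) = (407,261.72×0.144 − 25,400.00) / (407,261.72 + 25,400.00) = 0.076840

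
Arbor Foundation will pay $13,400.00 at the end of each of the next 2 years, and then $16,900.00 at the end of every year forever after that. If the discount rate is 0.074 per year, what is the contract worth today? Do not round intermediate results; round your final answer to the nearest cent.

PV of 2-year annuity: $13,400.00 × [1 − (1+0.074)^−2] / 0.074 = 24093.78262
Perpetuity value at year 2: $16,900.00 / 0.074 = 228378.37838
PV of perpetuity: 228378.37838 / (1+0.074)^2 = 197991.44358
Total PV = 24093.78262 + 197991.44358 = 222085.22620

$222085.23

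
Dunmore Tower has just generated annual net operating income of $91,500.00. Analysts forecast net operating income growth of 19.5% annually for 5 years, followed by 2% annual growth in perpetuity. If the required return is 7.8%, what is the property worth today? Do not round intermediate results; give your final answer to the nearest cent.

D_1 = 109342.50000
D_2 = 130664.28750
D_3 = 156143.82356
D_4 = 186591.86916
D_5 = 222977.28364
Terminal value at year 5: TV = D_5×(1+g_2)/(r−g_2) = 227436.82932/0.058 = 3921324.64337
P_0 = D_1/(1+r)^1 + D_2/(1+r)^2 + D_3/(1+r)^3 + D_4/(1+r)^4 + D_5/(1+r)^5 + TV/(1+r)^5
    = 101430.89054 + 112439.62356 + 124643.18196 + 138171.24530 + 153167.56785 + 2693636.53799 = 3323489.04719

$3323489.05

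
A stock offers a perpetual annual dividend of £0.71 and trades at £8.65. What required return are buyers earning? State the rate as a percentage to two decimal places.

P = C/r ⇒ r = C/P = £0.71/£8.65 = 0.082081

8.21%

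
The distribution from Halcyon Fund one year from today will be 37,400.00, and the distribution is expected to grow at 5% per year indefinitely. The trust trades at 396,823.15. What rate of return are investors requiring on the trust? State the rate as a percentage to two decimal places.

14.42%

P = D₁/(r − g) ⇒ r = D₁/P + g = 37,400.0000/396,823.15 + 0.05 = 0.094249 + 0.05 = 0.144249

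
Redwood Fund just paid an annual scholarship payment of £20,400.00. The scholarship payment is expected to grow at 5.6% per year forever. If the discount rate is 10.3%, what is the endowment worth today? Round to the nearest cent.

D₁ = D₀ × (1 + g) = £20,400.00 × 1.056 = £21,542.4000
Growing perpetuity: P = D₁ / (r − g) = £21,542.4000 / (0.103 − 0.056) = £458,348.94

£458348.94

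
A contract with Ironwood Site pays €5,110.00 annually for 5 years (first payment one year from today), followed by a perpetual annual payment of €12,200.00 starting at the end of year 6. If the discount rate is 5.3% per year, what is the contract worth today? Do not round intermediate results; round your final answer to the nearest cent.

€199745.59

PV of 5-year annuity: €5,110.00 × [1 − (1+0.053)^−5] / 0.053 = 21941.35256
Perpetuity value at year 5: €12,200.00 / 0.053 = 230188.67925
PV of perpetuity: 230188.67925 / (1+0.053)^5 = 177804.23673
Total PV = 21941.35256 + 177804.23673 = 199745.58929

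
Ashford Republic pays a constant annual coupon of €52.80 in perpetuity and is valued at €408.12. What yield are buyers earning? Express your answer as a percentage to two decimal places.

P = C/r ⇒ r = C/P = €52.80/€408.12 = 0.129374

12.94%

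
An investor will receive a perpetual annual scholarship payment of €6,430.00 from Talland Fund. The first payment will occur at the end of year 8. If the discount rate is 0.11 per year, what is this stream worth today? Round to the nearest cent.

€28155.12

Value at end of year 7: C / r = €6,430.00 / 0.11 = €58,454.5455
Discount to today: PV = €58,454.5455 / (1 + 0.11)^7 = €58,454.5455 / 2.076160 = €28,155.12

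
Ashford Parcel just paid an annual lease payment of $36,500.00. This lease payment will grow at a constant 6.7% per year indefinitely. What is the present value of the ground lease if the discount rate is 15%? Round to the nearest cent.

D₁ = D₀ × (1 + g) = $36,500.00 × 1.067 = $38,945.5000
Growing perpetuity: P = D₁ / (r − g) = $38,945.5000 / (0.15 − 0.067) = $469,222.89

$469222.89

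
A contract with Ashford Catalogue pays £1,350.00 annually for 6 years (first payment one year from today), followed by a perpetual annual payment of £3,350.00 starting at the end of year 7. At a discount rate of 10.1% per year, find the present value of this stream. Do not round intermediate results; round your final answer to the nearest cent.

£24483.26

PV of 6-year annuity: £1,350.00 × [1 − (1+0.101)^−6] / 0.101 = 5862.41170
Perpetuity value at year 6: £3,350.00 / 0.101 = 33168.31683
PV of perpetuity: 33168.31683 / (1+0.101)^6 = 18620.85076
Total PV = 5862.41170 + 18620.85076 = 24483.26246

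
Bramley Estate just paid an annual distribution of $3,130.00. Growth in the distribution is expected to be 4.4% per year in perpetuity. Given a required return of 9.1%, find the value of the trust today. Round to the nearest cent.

D₁ = D₀ × (1 + g) = $3,130.00 × 1.044 = $3,267.7200
Growing perpetuity: P = D₁ / (r − g) = $3,267.7200 / (0.091 − 0.044) = $69,525.96

$69525.96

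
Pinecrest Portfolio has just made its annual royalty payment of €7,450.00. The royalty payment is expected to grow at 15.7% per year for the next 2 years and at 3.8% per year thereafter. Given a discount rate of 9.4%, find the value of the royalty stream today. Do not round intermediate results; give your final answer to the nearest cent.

€170665.24

D_1 = 8619.65000
D_2 = 9972.93505
Terminal value at year 2: TV = D_2×(1+g_2)/(r−g_2) = 10351.90658/0.056 = 184855.47468
P_0 = D_1/(1+r)^1 + D_2/(1+r)^2 + TV/(1+r)^2
    = 7879.02194 + 8332.74989 + 154453.47122 = 170665.24305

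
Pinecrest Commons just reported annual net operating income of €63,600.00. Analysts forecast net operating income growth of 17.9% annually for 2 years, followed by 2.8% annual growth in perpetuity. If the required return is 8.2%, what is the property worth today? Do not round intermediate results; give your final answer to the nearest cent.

€1582387.99

D_1 = 74984.40000
D_2 = 88406.60760
Terminal value at year 2: TV = D_2×(1+g_2)/(r−g_2) = 90881.99261/0.054 = 1682999.86320
P_0 = D_1/(1+r)^1 + D_2/(1+r)^2 + TV/(1+r)^2
    = 69301.66359 + 75514.47446 + 1437571.84716 = 1582387.98521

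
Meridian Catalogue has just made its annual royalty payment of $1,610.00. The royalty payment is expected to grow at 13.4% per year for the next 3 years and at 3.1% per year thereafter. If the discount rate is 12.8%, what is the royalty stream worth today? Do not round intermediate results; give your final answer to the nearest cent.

$22268.57

D_1 = 1825.74000
D_2 = 2070.38916
D_3 = 2347.82131
Terminal value at year 3: TV = D_3×(1+g_2)/(r−g_2) = 2420.60377/0.097 = 24954.67802
P_0 = D_1/(1+r)^1 + D_2/(1+r)^2 + D_3/(1+r)^3 + TV/(1+r)^3
    = 1618.56383 + 1627.17321 + 1635.82839 + 17387.00071 = 22268.56614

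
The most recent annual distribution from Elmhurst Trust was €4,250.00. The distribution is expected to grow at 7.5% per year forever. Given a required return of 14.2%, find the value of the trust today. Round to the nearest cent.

D₁ = D₀ × (1 + g) = €4,250.00 × 1.075 = €4,568.7500
Growing perpetuity: P = D₁ / (r − g) = €4,568.7500 / (0.142 − 0.075) = €68,190.30

€68190.30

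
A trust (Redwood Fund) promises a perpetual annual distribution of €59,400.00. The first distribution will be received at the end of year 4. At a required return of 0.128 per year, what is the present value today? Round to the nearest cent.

€323332.36

Value at end of year 3: C / r = €59,400.00 / 0.128 = €464,062.5000
Discount to today: PV = €464,062.5000 / (1 + 0.128)^3 = €464,062.5000 / 1.435249 = €323,332.36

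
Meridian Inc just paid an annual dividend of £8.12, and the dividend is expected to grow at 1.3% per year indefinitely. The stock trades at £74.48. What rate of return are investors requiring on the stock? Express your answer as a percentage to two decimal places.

12.34%

D₁ = £8.12 × 1.013 = £8.2256
P = D₁/(r − g) ⇒ r = D₁/P + g = £8.2256/£74.48 + 0.013 = 0.110440 + 0.013 = 0.123440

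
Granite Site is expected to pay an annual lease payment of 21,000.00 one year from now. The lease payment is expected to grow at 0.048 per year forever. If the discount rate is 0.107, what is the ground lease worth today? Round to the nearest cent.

Growing perpetuity: P = D₁ / (r − g) = 21,000.0000 / (0.107 − 0.048) = 355,932.20

355932.20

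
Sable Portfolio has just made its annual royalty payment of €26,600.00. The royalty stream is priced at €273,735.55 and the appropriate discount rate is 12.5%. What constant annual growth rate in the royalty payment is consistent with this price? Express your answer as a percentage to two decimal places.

P = D₀(1+g)/(r−g) ⇒ P(r−g) = D₀(1+g) ⇒ g(P+D₀) = P·r − D₀
g = (P·r − D₀)/(P + D₀) = (€273,735.55×0.125 − €26,600.00) / (€273,735.55 + €26,600.00) = 0.025361

2.54%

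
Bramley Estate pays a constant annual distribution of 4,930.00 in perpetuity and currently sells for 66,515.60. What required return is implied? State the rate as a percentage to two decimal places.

7.41%

P = C/r ⇒ r = C/P = 4,930.00/66,515.60 = 0.074118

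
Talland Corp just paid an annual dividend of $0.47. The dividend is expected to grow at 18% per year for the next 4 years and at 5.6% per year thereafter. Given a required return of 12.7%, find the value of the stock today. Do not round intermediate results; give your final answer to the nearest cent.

$10.51

D_1 = 0.55460
D_2 = 0.65443
D_3 = 0.77223
D_4 = 0.91123
Terminal value at year 4: TV = D_4×(1+g_2)/(r−g_2) = 0.96225/0.071 = 13.55288
P_0 = D_1/(1+r)^1 + D_2/(1+r)^2 + D_3/(1+r)^3 + D_4/(1+r)^4 + TV/(1+r)^4
    = 0.49210 + 0.51525 + 0.53948 + 0.56485 + 8.40109 = 10.51276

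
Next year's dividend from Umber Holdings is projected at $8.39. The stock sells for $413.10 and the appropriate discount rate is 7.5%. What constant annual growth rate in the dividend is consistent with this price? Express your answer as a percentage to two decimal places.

P = D₁/(r−g) ⇒ g = r − D₁/P = 0.075 − $8.39/$413.10 = 0.054690

5.47%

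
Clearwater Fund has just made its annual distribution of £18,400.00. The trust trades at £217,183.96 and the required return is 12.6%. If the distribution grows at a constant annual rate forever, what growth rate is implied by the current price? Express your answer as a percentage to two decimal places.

3.81%

P = D₀(1+g)/(r−g) ⇒ P(r−g) = D₀(1+g) ⇒ g(P+D₀) = P·r − D₀
g = (P·r − D₀)/(P + D₀) = (£217,183.96×0.126 − £18,400.00) / (£217,183.96 + £18,400.00) = 0.038055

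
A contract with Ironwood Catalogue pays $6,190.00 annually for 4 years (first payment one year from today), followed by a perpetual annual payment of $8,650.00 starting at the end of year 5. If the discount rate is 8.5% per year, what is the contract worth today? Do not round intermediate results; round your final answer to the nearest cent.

$93706.74

PV of 4-year annuity: $6,190.00 × [1 − (1+0.085)^−4] / 0.085 = 20275.94330
Perpetuity value at year 4: $8,650.00 / 0.085 = 101764.70588
PV of perpetuity: 101764.70588 / (1+0.085)^4 = 73430.79481
Total PV = 20275.94330 + 73430.79481 = 93706.73811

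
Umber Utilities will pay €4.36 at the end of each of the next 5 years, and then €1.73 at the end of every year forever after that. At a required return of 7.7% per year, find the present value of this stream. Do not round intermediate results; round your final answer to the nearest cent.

PV of 5-year annuity: €4.36 × [1 − (1+0.077)^−5] / 0.077 = 17.54673
Perpetuity value at year 5: €1.73 / 0.077 = 22.46753
PV of perpetuity: 22.46753 / (1+0.077)^5 = 15.50518
Total PV = 17.54673 + 15.50518 = 33.05192

€33.05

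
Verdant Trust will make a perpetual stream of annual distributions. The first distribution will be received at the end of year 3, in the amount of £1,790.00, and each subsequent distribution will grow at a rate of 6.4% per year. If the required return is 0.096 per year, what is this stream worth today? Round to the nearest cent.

£46567.40

Value at end of year 2: C₁ / (r − g) = £1,790.00 / (0.096 − 0.064) = £55,937.5000
Discount to today: PV = £55,937.5000 / (1 + 0.096)^2 = £55,937.5000 / 1.201216 = £46,567.40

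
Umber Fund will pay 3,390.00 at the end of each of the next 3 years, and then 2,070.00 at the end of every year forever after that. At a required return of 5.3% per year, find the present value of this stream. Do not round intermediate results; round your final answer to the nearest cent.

PV of 3-year annuity: 3,390.00 × [1 − (1+0.053)^−3] / 0.053 = 9180.15927
Perpetuity value at year 3: 2,070.00 / 0.053 = 39056.60377
PV of perpetuity: 39056.60377 / (1+0.053)^3 = 33451.01979
Total PV = 9180.15927 + 33451.01979 = 42631.17906

42631.18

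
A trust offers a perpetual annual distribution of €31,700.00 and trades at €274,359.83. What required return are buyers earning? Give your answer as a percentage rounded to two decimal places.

P = C/r ⇒ r = C/P = €31,700.00/€274,359.83 = 0.115542

11.55%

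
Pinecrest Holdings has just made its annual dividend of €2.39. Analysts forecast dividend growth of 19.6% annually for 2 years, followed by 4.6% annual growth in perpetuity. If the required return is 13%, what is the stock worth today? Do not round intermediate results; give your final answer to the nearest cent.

D_1 = 2.85844
D_2 = 3.41869
Terminal value at year 2: TV = D_2×(1+g_2)/(r−g_2) = 3.57595/0.084 = 42.57088
P_0 = D_1/(1+r)^1 + D_2/(1+r)^2 + TV/(1+r)^2
    = 2.52959 + 2.67734 + 33.33925 = 38.54618

€38.55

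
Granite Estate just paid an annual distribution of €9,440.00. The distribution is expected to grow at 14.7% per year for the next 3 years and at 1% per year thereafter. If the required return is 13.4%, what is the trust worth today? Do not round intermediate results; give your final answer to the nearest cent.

€108539.42

D_1 = 10827.68000
D_2 = 12419.34896
D_3 = 14244.99326
Terminal value at year 3: TV = D_3×(1+g_2)/(r−g_2) = 14387.44319/0.124 = 116027.76766
P_0 = D_1/(1+r)^1 + D_2/(1+r)^2 + D_3/(1+r)^3 + TV/(1+r)^3
    = 9548.21869 + 9657.67799 + 9768.39211 + 79565.12931 = 108539.41811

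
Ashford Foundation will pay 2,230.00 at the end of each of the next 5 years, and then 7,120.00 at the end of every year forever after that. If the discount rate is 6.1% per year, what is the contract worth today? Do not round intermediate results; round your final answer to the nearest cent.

96178.77

PV of 5-year annuity: 2,230.00 × [1 − (1+0.061)^−5] / 0.061 = 9368.07192
Perpetuity value at year 5: 7,120.00 / 0.061 = 116721.31148
PV of perpetuity: 116721.31148 / (1+0.061)^5 = 86810.69619
Total PV = 9368.07192 + 86810.69619 = 96178.76811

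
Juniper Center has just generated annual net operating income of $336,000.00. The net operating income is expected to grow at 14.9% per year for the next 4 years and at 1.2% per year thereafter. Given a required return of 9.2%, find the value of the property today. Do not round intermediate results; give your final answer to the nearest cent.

D_1 = 386064.00000
D_2 = 443587.53600
D_3 = 509682.07886
D_4 = 585624.70861
Terminal value at year 4: TV = D_4×(1+g_2)/(r−g_2) = 592652.20512/0.08 = 7408152.56398
P_0 = D_1/(1+r)^1 + D_2/(1+r)^2 + D_3/(1+r)^3 + D_4/(1+r)^4 + TV/(1+r)^4
    = 353538.46154 + 371992.39222 + 391409.57753 + 411840.29724 + 5209779.76006 = 6738560.48859

$6738560.49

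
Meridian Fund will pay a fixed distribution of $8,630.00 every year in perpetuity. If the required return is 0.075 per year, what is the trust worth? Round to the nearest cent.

Level perpetuity: PV = C / r = $8,630.00 / 0.075 = $115,066.67

$115066.67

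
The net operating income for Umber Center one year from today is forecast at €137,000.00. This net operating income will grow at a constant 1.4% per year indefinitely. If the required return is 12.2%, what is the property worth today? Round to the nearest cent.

Growing perpetuity: P = D₁ / (r − g) = €137,000.0000 / (0.122 − 0.014) = €1,268,518.52

€1268518.52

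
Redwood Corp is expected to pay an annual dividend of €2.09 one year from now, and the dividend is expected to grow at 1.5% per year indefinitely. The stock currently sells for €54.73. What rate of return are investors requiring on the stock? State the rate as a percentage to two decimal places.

5.32%

P = D₁/(r − g) ⇒ r = D₁/P + g = €2.0900/€54.73 + 0.015 = 0.038187 + 0.015 = 0.053187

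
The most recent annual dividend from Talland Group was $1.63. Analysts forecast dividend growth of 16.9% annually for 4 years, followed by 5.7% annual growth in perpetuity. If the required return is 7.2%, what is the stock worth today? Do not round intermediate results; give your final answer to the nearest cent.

$170.56

D_1 = 1.90547
D_2 = 2.22749
D_3 = 2.60394
D_4 = 3.04401
Terminal value at year 4: TV = D_4×(1+g_2)/(r−g_2) = 3.21752/0.015 = 214.50103
P_0 = D_1/(1+r)^1 + D_2/(1+r)^2 + D_3/(1+r)^3 + D_4/(1+r)^4 + TV/(1+r)^4
    = 1.77749 + 1.93833 + 2.11372 + 2.30498 + 162.42401 = 170.55852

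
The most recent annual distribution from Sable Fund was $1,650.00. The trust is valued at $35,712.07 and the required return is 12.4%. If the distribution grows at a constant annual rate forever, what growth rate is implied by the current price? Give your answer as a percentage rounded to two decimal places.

P = D₀(1+g)/(r−g) ⇒ P(r−g) = D₀(1+g) ⇒ g(P+D₀) = P·r − D₀
g = (P·r − D₀)/(P + D₀) = ($35,712.07×0.124 − $1,650.00) / ($35,712.07 + $1,650.00) = 0.074361

7.44%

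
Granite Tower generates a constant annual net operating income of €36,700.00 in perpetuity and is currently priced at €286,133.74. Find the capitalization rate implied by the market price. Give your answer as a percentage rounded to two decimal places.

12.83%

P = C/r ⇒ r = C/P = €36,700.00/€286,133.74 = 0.128262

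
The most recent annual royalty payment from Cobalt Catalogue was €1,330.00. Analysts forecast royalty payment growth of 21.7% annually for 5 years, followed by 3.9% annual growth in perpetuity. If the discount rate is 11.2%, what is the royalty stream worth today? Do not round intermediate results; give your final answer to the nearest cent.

€38510.05

D_1 = 1618.61000
D_2 = 1969.84837
D_3 = 2397.30547
D_4 = 2917.52075
D_5 = 3550.62276
Terminal value at year 5: TV = D_5×(1+g_2)/(r−g_2) = 3689.09704/0.073 = 50535.57593
P_0 = D_1/(1+r)^1 + D_2/(1+r)^2 + D_3/(1+r)^3 + D_4/(1+r)^4 + D_5/(1+r)^5 + TV/(1+r)^5
    = 1455.58453 + 1593.02732 + 1743.44806 + 1908.07220 + 2088.24089 + 29721.67516 = 38510.04817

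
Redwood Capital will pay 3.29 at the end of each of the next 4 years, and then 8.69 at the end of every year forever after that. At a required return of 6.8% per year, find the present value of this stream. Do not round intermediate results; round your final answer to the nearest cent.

PV of 4-year annuity: 3.29 × [1 − (1+0.068)^−4] / 0.068 = 11.19443
Perpetuity value at year 4: 8.69 / 0.068 = 127.79412
PV of perpetuity: 127.79412 / (1+0.068)^4 = 98.22586
Total PV = 11.19443 + 98.22586 = 109.42029

109.42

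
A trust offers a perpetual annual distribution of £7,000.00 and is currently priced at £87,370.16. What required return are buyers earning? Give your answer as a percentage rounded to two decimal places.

8.01%

P = C/r ⇒ r = C/P = £7,000.00/£87,370.16 = 0.080119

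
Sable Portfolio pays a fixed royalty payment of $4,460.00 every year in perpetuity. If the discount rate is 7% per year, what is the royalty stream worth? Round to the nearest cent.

Level perpetuity: PV = C / r = $4,460.00 / 0.07 = $63,714.29

$63714.29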